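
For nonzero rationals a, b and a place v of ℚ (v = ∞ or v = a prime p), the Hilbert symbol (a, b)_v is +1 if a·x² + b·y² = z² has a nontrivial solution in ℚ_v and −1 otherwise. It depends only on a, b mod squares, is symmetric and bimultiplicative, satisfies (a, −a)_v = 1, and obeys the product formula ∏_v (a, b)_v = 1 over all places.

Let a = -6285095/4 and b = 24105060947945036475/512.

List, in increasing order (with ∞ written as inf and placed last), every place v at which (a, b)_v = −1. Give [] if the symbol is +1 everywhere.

[5, 13, 31, 43]

(a, b) ≡ (-6285095, 50102) mod (ℚ^×)²; places V = {2, 3, 5, 13, 17, 23, 31, 41, 43, 47, ∞}.
(a,b)_31: α=1, u≡22; β=0, v≡11 (mod 31); (22|31)=-1, (11|31)=-1; sign (−1)^0·-1^0·-1^1 = -1.
(a,b)_41: α=1, u≡1; β=3, v≡4 (mod 41); (1|41)=+1, (4|41)=+1; sign (−1)^0·+1^3·+1^1 = +1.
(a,b)_∞: sgn(-6285095)=−, sgn(50102)=+, so +1.
(a,b)_47: α=0, u≡42; β=1, v≡32 (mod 47); (42|47)=+1, (32|47)=+1; sign (−1)^0·+1^1·+1^0 = +1.
(a,b)_23: α=1, u≡11; β=2, v≡18 (mod 23); (11|23)=-1, (18|23)=+1; sign (−1)^0·-1^2·+1^1 = +1.
(a,b)_5: α=1, u≡4; β=2, v≡2 (mod 5); (4|5)=+1, (2|5)=-1; sign (−1)^0·+1^2·-1^1 = -1.
(a,b)_2: α=-2, β=-9; u≡1, v≡3 (mod 8); ε(u)ε(v)=0·1, αω(v)=-2·1, βω(u)=-9·0; sum ≡ 0  ⇒  +1.
(a,b)_17: α=0, u≡15; β=2, v≡7 (mod 17); (15|17)=+1, (7|17)=-1; sign (−1)^0·+1^2·-1^0 = +1.
(a,b)_3: α=0, u≡1; β=4, v≡2 (mod 3); (1|3)=+1, (2|3)=-1; sign (−1)^0·+1^4·-1^0 = +1.
(a,b)_13: α=0, u≡7; β=1, v≡7 (mod 13); (7|13)=-1, (7|13)=-1; sign (−1)^0·-1^1·-1^0 = -1.
(a,b)_43: α=1, u≡41; β=2, v≡34 (mod 43); (41|43)=+1, (34|43)=-1; sign (−1)^0·+1^2·-1^1 = -1.
(-6285095, 50102 / ℚ) ramifies at {5, 13, 31, 43}: a division algebra.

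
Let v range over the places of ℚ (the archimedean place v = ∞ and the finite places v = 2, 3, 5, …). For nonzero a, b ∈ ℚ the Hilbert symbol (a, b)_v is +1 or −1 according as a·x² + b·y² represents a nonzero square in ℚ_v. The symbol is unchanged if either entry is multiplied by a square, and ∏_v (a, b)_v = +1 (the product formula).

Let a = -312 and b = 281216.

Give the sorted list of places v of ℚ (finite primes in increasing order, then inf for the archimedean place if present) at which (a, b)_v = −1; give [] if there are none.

Mod squares: a ≡ -78, b ≡ 26. Check v ∈ {∞, 2, 3, 13}.
v=3: a=3^1·(≡1), b=3^0·(≡2) mod 3; (1|3)=+1, (2|3)=-1; (−1)^{1·0·1}·(+1)^0·(-1)^1 = -1.
v=13: a=13^1·(≡2), b=13^3·(≡11) mod 13; (2|13)=-1, (11|13)=-1; (−1)^{1·3·6}·(-1)^3·(-1)^1 = +1.
v=∞: -78 < 0 and 26 > 0  ⇒  (a,b)_∞ = +1.
v=2: v_2(a)=3, v_2(b)=7; units ≡ 1, 5 (mod 8); ε·ε+αω+βω = 0·0+3·1+7·0 ≡ 1  ⇒  (a,b)_2 = -1.
(-78, 26 / ℚ) ramifies at {2, 3}: a division algebra.

[2, 3]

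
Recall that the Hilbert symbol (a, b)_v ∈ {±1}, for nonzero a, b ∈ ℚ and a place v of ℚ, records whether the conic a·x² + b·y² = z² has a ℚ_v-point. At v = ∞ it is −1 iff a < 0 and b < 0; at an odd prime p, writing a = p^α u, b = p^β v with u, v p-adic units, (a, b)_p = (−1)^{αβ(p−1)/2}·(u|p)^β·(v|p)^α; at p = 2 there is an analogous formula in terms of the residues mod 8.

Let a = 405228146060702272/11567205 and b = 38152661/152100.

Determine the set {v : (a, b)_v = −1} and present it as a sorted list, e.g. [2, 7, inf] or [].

Mod squares: a ≡ 4637765, b ≡ 29. Check v ∈ {∞, 2, 3, 5, 7, 11, 13, 29, 31, 37, 43, 53}.
v=5: a=5^-1·(≡2), b=5^-2·(≡4) mod 5; (2|5)=-1, (4|5)=+1; (−1)^{-1·-2·2}·(-1)^-2·(+1)^-1 = +1.
v=7: a=7^2·(≡3), b=7^0·(≡2) mod 7; (3|7)=-1, (2|7)=+1; (−1)^{2·0·3}·(-1)^0·(+1)^2 = +1.
v=∞: 4637765 > 0 and 29 > 0  ⇒  (a,b)_∞ = +1.
v=37: a=37^3·(≡3), b=37^2·(≡20) mod 37; (3|37)=+1, (20|37)=-1; (−1)^{3·2·18}·(+1)^2·(-1)^3 = -1.
v=31: a=31^0·(≡1), b=31^2·(≡17) mod 31; (1|31)=+1, (17|31)=-1; (−1)^{0·2·15}·(+1)^2·(-1)^0 = +1.
v=13: a=13^-4·(≡11), b=13^-2·(≡9) mod 13; (11|13)=-1, (9|13)=+1; (−1)^{-4·-2·6}·(-1)^-2·(+1)^-4 = +1.
v=29: a=29^2·(≡17), b=29^1·(≡1) mod 29; (17|29)=-1, (1|29)=+1; (−1)^{2·1·14}·(-1)^1·(+1)^2 = -1.
v=3: a=3^-4·(≡2), b=3^-2·(≡2) mod 3; (2|3)=-1, (2|3)=-1; (−1)^{-4·-2·1}·(-1)^-2·(-1)^-4 = +1.
v=53: a=53^1·(≡41), b=53^0·(≡29) mod 53; (41|53)=-1, (29|53)=+1; (−1)^{1·0·26}·(-1)^0·(+1)^1 = +1.
v=2: v_2(a)=6, v_2(b)=-2; units ≡ 5, 5 (mod 8); ε·ε+αω+βω = 0·0+6·1+-2·1 ≡ 0  ⇒  (a,b)_2 = +1.
v=11: a=11^3·(≡2), b=11^0·(≡10) mod 11; (2|11)=-1, (10|11)=-1; (−1)^{3·0·5}·(-1)^0·(-1)^3 = -1.
v=43: a=43^1·(≡15), b=43^0·(≡20) mod 43; (15|43)=+1, (20|43)=-1; (−1)^{1·0·21}·(+1)^0·(-1)^1 = -1.
Ram(4637765, 29) = {11, 29, 37, 43}; no ℚ_11-point on the conic.

[11, 29, 37, 43]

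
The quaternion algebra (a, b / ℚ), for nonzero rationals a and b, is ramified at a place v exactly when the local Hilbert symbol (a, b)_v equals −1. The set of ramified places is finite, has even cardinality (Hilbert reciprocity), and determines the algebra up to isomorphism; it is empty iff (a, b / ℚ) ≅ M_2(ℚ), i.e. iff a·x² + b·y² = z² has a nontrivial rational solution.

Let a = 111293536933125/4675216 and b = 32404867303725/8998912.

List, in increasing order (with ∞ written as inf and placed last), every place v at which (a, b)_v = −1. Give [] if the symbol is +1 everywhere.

Mod squares: a ≡ 2028117, b ≡ 96577. Check v ∈ {∞, 2, 3, 5, 7, 13, 17, 19, 23, 37}.
v=7: a=7^-1·(≡2), b=7^2·(≡5) mod 7; (2|7)=+1, (5|7)=-1; (−1)^{-1·2·3}·(+1)^2·(-1)^-1 = -1.
v=23: a=23^1·(≡10), b=23^1·(≡6) mod 23; (10|23)=-1, (6|23)=+1; (−1)^{1·1·11}·(-1)^1·(+1)^1 = +1.
v=5: a=5^4·(≡3), b=5^2·(≡2) mod 5; (3|5)=-1, (2|5)=-1; (−1)^{4·2·2}·(-1)^2·(-1)^4 = +1.
v=2: v_2(a)=-4, v_2(b)=-12; units ≡ 5, 1 (mod 8); ε·ε+αω+βω = 0·0+-4·0+-12·1 ≡ 0  ⇒  (a,b)_2 = +1.
v=3: a=3^5·(≡1), b=3^2·(≡1) mod 3; (1|3)=+1, (1|3)=+1; (−1)^{5·2·1}·(+1)^2·(+1)^5 = +1.
v=13: a=13^-3·(≡3), b=13^-3·(≡7) mod 13; (3|13)=+1, (7|13)=-1; (−1)^{-3·-3·6}·(+1)^-3·(-1)^-3 = -1.
v=∞: 2028117 > 0 and 96577 > 0  ⇒  (a,b)_∞ = +1.
v=17: a=17^1·(≡6), b=17^3·(≡12) mod 17; (6|17)=-1, (12|17)=-1; (−1)^{1·3·8}·(-1)^3·(-1)^1 = +1.
v=37: a=37^4·(≡7), b=37^2·(≡34) mod 37; (7|37)=+1, (34|37)=+1; (−1)^{4·2·18}·(+1)^2·(+1)^4 = +1.
v=19: a=19^-1·(≡9), b=19^1·(≡8) mod 19; (9|19)=+1, (8|19)=-1; (−1)^{-1·1·9}·(+1)^1·(-1)^-1 = +1.
(2028117, 96577 / ℚ) ramifies at {7, 13}: a division algebra.

[7, 13]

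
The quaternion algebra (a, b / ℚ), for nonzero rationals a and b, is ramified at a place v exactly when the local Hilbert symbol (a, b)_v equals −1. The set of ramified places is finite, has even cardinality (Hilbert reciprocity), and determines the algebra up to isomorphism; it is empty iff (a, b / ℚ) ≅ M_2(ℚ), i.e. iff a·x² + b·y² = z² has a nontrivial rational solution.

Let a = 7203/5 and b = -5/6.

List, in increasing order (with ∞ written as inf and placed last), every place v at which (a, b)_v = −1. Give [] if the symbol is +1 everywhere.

(a, b) ≡ (15, -30) mod (ℚ^×)²; places V = {2, 3, 5, 7, ∞}.
(a,b)_∞: sgn(15)=+, sgn(-30)=−, so +1.
(a,b)_3: α=1, u≡2; β=-1, v≡2 (mod 3); (2|3)=-1, (2|3)=-1; sign (−1)^1·-1^-1·-1^1 = -1.
(a,b)_7: α=4, u≡2; β=0, v≡5 (mod 7); (2|7)=+1, (5|7)=-1; sign (−1)^0·+1^0·-1^4 = +1.
(a,b)_2: α=0, β=-1; u≡7, v≡1 (mod 8); ε(u)ε(v)=1·0, αω(v)=0·0, βω(u)=-1·0; sum ≡ 0  ⇒  +1.
(a,b)_5: α=-1, u≡3; β=1, v≡4 (mod 5); (3|5)=-1, (4|5)=+1; sign (−1)^0·-1^1·+1^-1 = -1.
|Ram(15, -30)| = 2, even; anisotropic at {3, 5}.

[3, 5]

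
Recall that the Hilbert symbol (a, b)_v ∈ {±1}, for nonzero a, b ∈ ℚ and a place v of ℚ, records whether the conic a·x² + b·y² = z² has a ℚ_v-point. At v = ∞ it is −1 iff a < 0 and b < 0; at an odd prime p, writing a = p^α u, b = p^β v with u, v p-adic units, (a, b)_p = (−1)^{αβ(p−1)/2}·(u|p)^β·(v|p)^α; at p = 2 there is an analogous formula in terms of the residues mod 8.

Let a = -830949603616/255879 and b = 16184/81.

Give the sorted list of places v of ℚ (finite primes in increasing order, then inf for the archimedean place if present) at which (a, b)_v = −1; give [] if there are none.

Mod squares: a ≡ -1326, b ≡ 14. Check v ∈ {∞, 2, 3, 7, 11, 13, 17, 19}.
v=3: a=3^-9·(≡2), b=3^-4·(≡2) mod 3; (2|3)=-1, (2|3)=-1; (−1)^{-9·-4·1}·(-1)^-4·(-1)^-9 = -1.
v=∞: -1326 < 0 and 14 > 0  ⇒  (a,b)_∞ = +1.
v=2: v_2(a)=5, v_2(b)=3; units ≡ 1, 7 (mod 8); ε·ε+αω+βω = 0·1+5·0+3·0 ≡ 0  ⇒  (a,b)_2 = +1.
v=7: a=7^0·(≡1), b=7^1·(≡4) mod 7; (1|7)=+1, (4|7)=+1; (−1)^{0·1·3}·(+1)^1·(+1)^0 = +1.
v=11: a=11^4·(≡1), b=11^0·(≡9) mod 11; (1|11)=+1, (9|11)=+1; (−1)^{4·0·5}·(+1)^0·(+1)^4 = +1.
v=17: a=17^3·(≡14), b=17^2·(≡3) mod 17; (14|17)=-1, (3|17)=-1; (−1)^{3·2·8}·(-1)^2·(-1)^3 = -1.
v=19: a=19^2·(≡7), b=19^0·(≡3) mod 19; (7|19)=+1, (3|19)=-1; (−1)^{2·0·9}·(+1)^0·(-1)^2 = +1.
v=13: a=13^-1·(≡11), b=13^0·(≡4) mod 13; (11|13)=-1, (4|13)=+1; (−1)^{-1·0·6}·(-1)^0·(+1)^-1 = +1.
|Ram(-1326, 14)| = 2, even; anisotropic at {3, 17}.

[3, 17]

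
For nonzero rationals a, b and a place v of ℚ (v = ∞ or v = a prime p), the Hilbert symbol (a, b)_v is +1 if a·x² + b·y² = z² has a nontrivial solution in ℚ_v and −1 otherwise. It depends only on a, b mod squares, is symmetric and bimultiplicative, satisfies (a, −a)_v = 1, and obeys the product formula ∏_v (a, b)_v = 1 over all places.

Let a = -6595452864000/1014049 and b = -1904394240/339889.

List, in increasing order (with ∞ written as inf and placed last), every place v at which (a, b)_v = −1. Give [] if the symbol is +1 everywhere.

[2, 7, 11, 13, 31, inf]

Mod squares: a ≡ -12722710, b ≡ -1435. Check v ∈ {∞, 2, 3, 5, 7, 11, 13, 19, 31, 41, 53}.
v=53: a=53^-2·(≡42), b=53^-2·(≡29) mod 53; (42|53)=+1, (29|53)=+1; (−1)^{-2·-2·26}·(+1)^-2·(+1)^-2 = +1.
v=31: a=31^1·(≡21), b=31^0·(≡17) mod 31; (21|31)=-1, (17|31)=-1; (−1)^{1·0·15}·(-1)^0·(-1)^1 = -1.
v=41: a=41^1·(≡19), b=41^1·(≡27) mod 41; (19|41)=-1, (27|41)=-1; (−1)^{1·1·20}·(-1)^1·(-1)^1 = +1.
v=5: a=5^3·(≡2), b=5^1·(≡3) mod 5; (2|5)=-1, (3|5)=-1; (−1)^{3·1·2}·(-1)^1·(-1)^3 = +1.
v=3: a=3^4·(≡2), b=3^4·(≡2) mod 3; (2|3)=-1, (2|3)=-1; (−1)^{4·4·1}·(-1)^4·(-1)^4 = +1.
v=∞: -12722710 < 0 and -1435 < 0  ⇒  (a,b)_∞ = -1.
v=19: a=19^-2·(≡8), b=19^0·(≡17) mod 19; (8|19)=-1, (17|19)=+1; (−1)^{-2·0·9}·(-1)^0·(+1)^-2 = +1.
v=11: a=11^1·(≡7), b=11^-2·(≡8) mod 11; (7|11)=-1, (8|11)=-1; (−1)^{1·-2·5}·(-1)^-2·(-1)^1 = -1.
v=2: v_2(a)=9, v_2(b)=14; units ≡ 5, 5 (mod 8); ε·ε+αω+βω = 0·0+9·1+14·1 ≡ 1  ⇒  (a,b)_2 = -1.
v=13: a=13^1·(≡3), b=13^0·(≡11) mod 13; (3|13)=+1, (11|13)=-1; (−1)^{1·0·6}·(+1)^0·(-1)^1 = -1.
v=7: a=7^1·(≡6), b=7^1·(≡6) mod 7; (6|7)=-1, (6|7)=-1; (−1)^{1·1·3}·(-1)^1·(-1)^1 = -1.
|Ram(-12722710, -1435)| = 6, even; anisotropic at {2, 7, 11, 13, 31, ∞}.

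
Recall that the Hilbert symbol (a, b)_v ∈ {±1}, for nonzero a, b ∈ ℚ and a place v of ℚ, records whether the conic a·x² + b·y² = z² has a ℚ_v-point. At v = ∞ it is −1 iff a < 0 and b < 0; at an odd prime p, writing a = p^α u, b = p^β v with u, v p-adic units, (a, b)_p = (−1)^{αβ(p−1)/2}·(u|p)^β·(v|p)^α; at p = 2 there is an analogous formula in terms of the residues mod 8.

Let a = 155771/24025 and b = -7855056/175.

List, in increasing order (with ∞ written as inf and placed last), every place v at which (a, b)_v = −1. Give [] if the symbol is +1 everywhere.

[11, 29]

Mod squares: a ≡ 11, b ≡ -42427. Check v ∈ {∞, 2, 3, 5, 7, 11, 17, 19, 29, 31}.
v=3: a=3^0·(≡2), b=3^4·(≡2) mod 3; (2|3)=-1, (2|3)=-1; (−1)^{0·4·1}·(-1)^4·(-1)^0 = +1.
v=5: a=5^-2·(≡1), b=5^-2·(≡2) mod 5; (1|5)=+1, (2|5)=-1; (−1)^{-2·-2·2}·(+1)^-2·(-1)^-2 = +1.
v=17: a=17^2·(≡3), b=17^0·(≡3) mod 17; (3|17)=-1, (3|17)=-1; (−1)^{2·0·8}·(-1)^0·(-1)^2 = +1.
v=11: a=11^1·(≡4), b=11^1·(≡9) mod 11; (4|11)=+1, (9|11)=+1; (−1)^{1·1·5}·(+1)^1·(+1)^1 = -1.
v=∞: 11 > 0 and -42427 < 0  ⇒  (a,b)_∞ = +1.
v=29: a=29^0·(≡21), b=29^1·(≡25) mod 29; (21|29)=-1, (25|29)=+1; (−1)^{0·1·14}·(-1)^1·(+1)^0 = -1.
v=31: a=31^-2·(≡11), b=31^0·(≡11) mod 31; (11|31)=-1, (11|31)=-1; (−1)^{-2·0·15}·(-1)^0·(-1)^-2 = +1.
v=19: a=19^0·(≡1), b=19^1·(≡4) mod 19; (1|19)=+1, (4|19)=+1; (−1)^{0·1·9}·(+1)^1·(+1)^0 = +1.
v=2: v_2(a)=0, v_2(b)=4; units ≡ 3, 5 (mod 8); ε·ε+αω+βω = 1·0+0·1+4·1 ≡ 0  ⇒  (a,b)_2 = +1.
v=7: a=7^2·(≡1), b=7^-1·(≡2) mod 7; (1|7)=+1, (2|7)=+1; (−1)^{2·-1·3}·(+1)^-1·(+1)^2 = +1.
|Ram(11, -42427)| = 2, even; anisotropic at {11, 29}.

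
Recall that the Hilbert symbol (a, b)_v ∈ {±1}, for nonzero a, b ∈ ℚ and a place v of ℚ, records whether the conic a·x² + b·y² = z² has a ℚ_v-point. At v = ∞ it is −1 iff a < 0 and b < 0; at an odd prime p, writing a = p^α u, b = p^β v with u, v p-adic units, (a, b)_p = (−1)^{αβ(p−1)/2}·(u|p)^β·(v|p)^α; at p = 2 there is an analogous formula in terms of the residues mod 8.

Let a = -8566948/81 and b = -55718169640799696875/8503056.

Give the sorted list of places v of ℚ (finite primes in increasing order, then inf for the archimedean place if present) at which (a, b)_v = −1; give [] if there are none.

[5, 19, 23, inf]

(a, b) ≡ (-12673, -115) mod (ℚ^×)²; places V = {2, 3, 5, 13, 19, 23, 29, ∞}.
(a,b)_19: α=1, u≡7; β=2, v≡10 (mod 19); (7|19)=+1, (10|19)=-1; sign (−1)^0·+1^2·-1^1 = -1.
(a,b)_2: α=2, β=-4; u≡7, v≡5 (mod 8); ε(u)ε(v)=1·0, αω(v)=2·1, βω(u)=-4·0; sum ≡ 0  ⇒  +1.
(a,b)_3: α=-4, u≡2; β=-12, v≡2 (mod 3); (2|3)=-1, (2|3)=-1; sign (−1)^0·-1^-12·-1^-4 = +1.
(a,b)_5: α=0, u≡2; β=5, v≡2 (mod 5); (2|5)=-1, (2|5)=-1; sign (−1)^0·-1^5·-1^0 = -1.
(a,b)_∞: sgn(-12673)=−, sgn(-115)=−, so -1.
(a,b)_13: α=2, u≡7; β=6, v≡7 (mod 13); (7|13)=-1, (7|13)=-1; sign (−1)^0·-1^6·-1^2 = +1.
(a,b)_29: α=1, u≡3; β=2, v≡5 (mod 29); (3|29)=-1, (5|29)=+1; sign (−1)^0·-1^2·+1^1 = +1.
(a,b)_23: α=1, u≡18; β=3, v≡9 (mod 23); (18|23)=+1, (9|23)=+1; sign (−1)^1·+1^3·+1^1 = -1.
|Ram(-12673, -115)| = 4, even; anisotropic at {5, 19, 23, ∞}.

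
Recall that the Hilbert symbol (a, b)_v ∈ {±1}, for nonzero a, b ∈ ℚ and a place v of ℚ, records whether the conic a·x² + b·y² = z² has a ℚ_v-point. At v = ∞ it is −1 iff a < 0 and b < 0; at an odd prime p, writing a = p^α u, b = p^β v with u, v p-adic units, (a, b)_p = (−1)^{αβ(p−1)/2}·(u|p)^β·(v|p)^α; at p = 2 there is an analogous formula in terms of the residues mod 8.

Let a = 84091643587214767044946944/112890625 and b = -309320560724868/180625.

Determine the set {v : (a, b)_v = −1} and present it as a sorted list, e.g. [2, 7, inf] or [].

[2, 7, 11, 31]

(a, b) ≡ (899, -2233) mod (ℚ^×)²; places V = {2, 3, 5, 7, 11, 17, 23, 29, 31, ∞}.
(a,b)_29: α=5, u≡11; β=3, v≡14 (mod 29); (11|29)=-1, (14|29)=-1; sign (−1)^0·-1^3·-1^5 = +1.
(a,b)_7: α=2, u≡3; β=1, v≡5 (mod 7); (3|7)=-1, (5|7)=-1; sign (−1)^0·-1^1·-1^2 = -1.
(a,b)_31: α=3, u≡6; β=2, v≡30 (mod 31); (6|31)=-1, (30|31)=-1; sign (−1)^0·-1^2·-1^3 = -1.
(a,b)_17: α=-2, u≡13; β=-2, v≡12 (mod 17); (13|17)=+1, (12|17)=-1; sign (−1)^0·+1^-2·-1^-2 = +1.
(a,b)_23: α=4, u≡8; β=2, v≡5 (mod 23); (8|23)=+1, (5|23)=-1; sign (−1)^0·+1^2·-1^4 = +1.
(a,b)_2: α=10, β=2; u≡3, v≡7 (mod 8); ε(u)ε(v)=1·1, αω(v)=10·0, βω(u)=2·1; sum ≡ 1  ⇒  -1.
(a,b)_11: α=2, u≡6; β=1, v≡10 (mod 11); (6|11)=-1, (10|11)=-1; sign (−1)^0·-1^1·-1^2 = -1.
(a,b)_3: α=4, u≡2; β=4, v≡2 (mod 3); (2|3)=-1, (2|3)=-1; sign (−1)^0·-1^4·-1^4 = +1.
(a,b)_5: α=-8, u≡1; β=-4, v≡3 (mod 5); (1|5)=+1, (3|5)=-1; sign (−1)^0·+1^-4·-1^-8 = +1.
(a,b)_∞: sgn(899)=+, sgn(-2233)=−, so +1.
(899, -2233 / ℚ) ramifies at {2, 7, 11, 31}: a division algebra.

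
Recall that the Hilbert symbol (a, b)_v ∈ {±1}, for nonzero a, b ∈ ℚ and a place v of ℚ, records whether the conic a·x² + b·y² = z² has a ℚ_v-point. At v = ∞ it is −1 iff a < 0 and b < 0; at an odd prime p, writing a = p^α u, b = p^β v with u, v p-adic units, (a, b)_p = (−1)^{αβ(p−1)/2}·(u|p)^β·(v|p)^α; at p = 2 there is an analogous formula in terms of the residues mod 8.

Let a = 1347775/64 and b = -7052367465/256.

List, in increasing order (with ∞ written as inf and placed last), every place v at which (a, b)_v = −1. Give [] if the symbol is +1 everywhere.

[2, 19]

Mod squares: a ≡ 319, b ≡ -515185. Check v ∈ {∞, 2, 3, 5, 11, 13, 17, 19, 29}.
v=3: a=3^0·(≡1), b=3^4·(≡2) mod 3; (1|3)=+1, (2|3)=-1; (−1)^{0·4·1}·(+1)^4·(-1)^0 = +1.
v=17: a=17^0·(≡9), b=17^1·(≡7) mod 17; (9|17)=+1, (7|17)=-1; (−1)^{0·1·8}·(+1)^1·(-1)^0 = +1.
v=5: a=5^2·(≡4), b=5^1·(≡2) mod 5; (4|5)=+1, (2|5)=-1; (−1)^{2·1·2}·(+1)^1·(-1)^2 = +1.
v=∞: 319 > 0 and -515185 < 0  ⇒  (a,b)_∞ = +1.
v=13: a=13^2·(≡7), b=13^2·(≡6) mod 13; (7|13)=-1, (6|13)=-1; (−1)^{2·2·6}·(-1)^2·(-1)^2 = +1.
v=2: v_2(a)=-6, v_2(b)=-8; units ≡ 7, 7 (mod 8); ε·ε+αω+βω = 1·1+-6·0+-8·0 ≡ 1  ⇒  (a,b)_2 = -1.
v=29: a=29^1·(≡27), b=29^1·(≡15) mod 29; (27|29)=-1, (15|29)=-1; (−1)^{1·1·14}·(-1)^1·(-1)^1 = +1.
v=11: a=11^1·(≡2), b=11^1·(≡5) mod 11; (2|11)=-1, (5|11)=+1; (−1)^{1·1·5}·(-1)^1·(+1)^1 = +1.
v=19: a=19^0·(≡15), b=19^1·(≡17) mod 19; (15|19)=-1, (17|19)=+1; (−1)^{0·1·9}·(-1)^1·(+1)^0 = -1.
|Ram(319, -515185)| = 2, even; anisotropic at {2, 19}.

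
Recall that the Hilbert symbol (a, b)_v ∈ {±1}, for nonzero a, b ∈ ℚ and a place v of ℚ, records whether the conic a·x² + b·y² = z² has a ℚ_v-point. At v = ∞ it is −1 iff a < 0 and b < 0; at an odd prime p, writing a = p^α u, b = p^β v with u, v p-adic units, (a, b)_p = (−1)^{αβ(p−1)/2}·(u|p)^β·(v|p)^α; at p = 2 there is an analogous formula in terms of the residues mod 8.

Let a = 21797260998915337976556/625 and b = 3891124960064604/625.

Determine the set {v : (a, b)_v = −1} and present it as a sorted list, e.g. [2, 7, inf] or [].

[2, 17, 19, 47]

(a, b) ≡ (19295051, 31) mod (ℚ^×)²; places V = {2, 3, 5, 17, 19, 31, 41, 47, ∞}.
(a,b)_41: α=3, u≡28; β=2, v≡33 (mod 41); (28|41)=-1, (33|41)=+1; sign (−1)^0·-1^2·+1^3 = +1.
(a,b)_19: α=3, u≡5; β=2, v≡3 (mod 19); (5|19)=+1, (3|19)=-1; sign (−1)^0·+1^2·-1^3 = -1.
(a,b)_3: α=6, u≡2; β=4, v≡1 (mod 3); (2|3)=-1, (1|3)=+1; sign (−1)^0·-1^4·+1^6 = +1.
(a,b)_17: α=3, u≡2; β=2, v≡6 (mod 17); (2|17)=+1, (6|17)=-1; sign (−1)^0·+1^2·-1^3 = -1.
(a,b)_5: α=-4, u≡1; β=-4, v≡4 (mod 5); (1|5)=+1, (4|5)=+1; sign (−1)^0·+1^-4·+1^-4 = +1.
(a,b)_2: α=2, β=2; u≡3, v≡7 (mod 8); ε(u)ε(v)=1·1, αω(v)=2·0, βω(u)=2·1; sum ≡ 1  ⇒  -1.
(a,b)_31: α=1, u≡17; β=1, v≡19 (mod 31); (17|31)=-1, (19|31)=+1; sign (−1)^1·-1^1·+1^1 = +1.
(a,b)_47: α=3, u≡41; β=2, v≡20 (mod 47); (41|47)=-1, (20|47)=-1; sign (−1)^0·-1^2·-1^3 = -1.
(a,b)_∞: sgn(19295051)=+, sgn(31)=+, so +1.
Ram(19295051, 31) = {2, 17, 19, 47}; no ℚ_2-point on the conic.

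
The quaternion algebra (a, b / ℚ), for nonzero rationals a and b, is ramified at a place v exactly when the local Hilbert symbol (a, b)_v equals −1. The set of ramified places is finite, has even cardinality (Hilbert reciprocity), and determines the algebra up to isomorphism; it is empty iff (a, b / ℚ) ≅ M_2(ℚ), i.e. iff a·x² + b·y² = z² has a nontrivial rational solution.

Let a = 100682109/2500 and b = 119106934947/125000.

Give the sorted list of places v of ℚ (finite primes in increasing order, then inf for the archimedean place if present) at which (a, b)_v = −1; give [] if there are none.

Mod squares: a ≡ 4301, b ≡ 60214. Check v ∈ {∞, 2, 3, 5, 7, 11, 13, 17, 23}.
v=7: a=7^0·(≡3), b=7^1·(≡3) mod 7; (3|7)=-1, (3|7)=-1; (−1)^{0·1·3}·(-1)^1·(-1)^0 = -1.
v=3: a=3^4·(≡2), b=3^4·(≡1) mod 3; (2|3)=-1, (1|3)=+1; (−1)^{4·4·1}·(-1)^4·(+1)^4 = +1.
v=23: a=23^1·(≡12), b=23^1·(≡7) mod 23; (12|23)=+1, (7|23)=-1; (−1)^{1·1·11}·(+1)^1·(-1)^1 = +1.
v=5: a=5^-4·(≡1), b=5^-6·(≡4) mod 5; (1|5)=+1, (4|5)=+1; (−1)^{-4·-6·2}·(+1)^-6·(+1)^-4 = +1.
v=17: a=17^3·(≡8), b=17^3·(≡5) mod 17; (8|17)=+1, (5|17)=-1; (−1)^{3·3·8}·(+1)^3·(-1)^3 = -1.
v=2: v_2(a)=-2, v_2(b)=-3; units ≡ 5, 3 (mod 8); ε·ε+αω+βω = 0·1+-2·1+-3·1 ≡ 1  ⇒  (a,b)_2 = -1.
v=∞: 4301 > 0 and 60214 > 0  ⇒  (a,b)_∞ = +1.
v=13: a=13^0·(≡2), b=13^2·(≡6) mod 13; (2|13)=-1, (6|13)=-1; (−1)^{0·2·6}·(-1)^2·(-1)^0 = +1.
v=11: a=11^1·(≡2), b=11^1·(≡2) mod 11; (2|11)=-1, (2|11)=-1; (−1)^{1·1·5}·(-1)^1·(-1)^1 = -1.
Ram(4301, 60214) = {2, 7, 11, 17}; no ℚ_2-point on the conic.

[2, 7, 11, 17]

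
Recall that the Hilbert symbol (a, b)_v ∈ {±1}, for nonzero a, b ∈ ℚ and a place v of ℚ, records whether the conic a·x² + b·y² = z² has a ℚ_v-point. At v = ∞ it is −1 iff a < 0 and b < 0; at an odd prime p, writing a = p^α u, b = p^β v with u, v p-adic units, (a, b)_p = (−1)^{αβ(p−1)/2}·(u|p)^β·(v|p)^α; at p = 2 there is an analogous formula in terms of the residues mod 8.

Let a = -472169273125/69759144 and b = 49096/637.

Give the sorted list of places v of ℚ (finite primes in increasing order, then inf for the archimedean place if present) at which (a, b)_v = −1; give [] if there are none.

Mod squares: a ≡ -150722, b ≡ 442. Check v ∈ {∞, 2, 3, 5, 7, 11, 13, 17, 19, 31}.
v=2: v_2(a)=-3, v_2(b)=3; units ≡ 7, 5 (mod 8); ε·ε+αω+βω = 1·0+-3·1+3·0 ≡ 1  ⇒  (a,b)_2 = -1.
v=∞: -150722 < 0 and 442 > 0  ⇒  (a,b)_∞ = +1.
v=7: a=7^-2·(≡1), b=7^-2·(≡2) mod 7; (1|7)=+1, (2|7)=+1; (−1)^{-2·-2·3}·(+1)^-2·(+1)^-2 = +1.
v=31: a=31^1·(≡16), b=31^0·(≡5) mod 31; (16|31)=+1, (5|31)=+1; (−1)^{1·0·15}·(+1)^0·(+1)^1 = +1.
v=13: a=13^-3·(≡8), b=13^-1·(≡6) mod 13; (8|13)=-1, (6|13)=-1; (−1)^{-3·-1·6}·(-1)^-1·(-1)^-3 = +1.
v=19: a=19^4·(≡17), b=19^2·(≡6) mod 19; (17|19)=+1, (6|19)=+1; (−1)^{4·2·9}·(+1)^2·(+1)^4 = +1.
v=17: a=17^1·(≡13), b=17^1·(≡4) mod 17; (13|17)=+1, (4|17)=+1; (−1)^{1·1·8}·(+1)^1·(+1)^1 = +1.
v=3: a=3^-4·(≡1), b=3^0·(≡1) mod 3; (1|3)=+1, (1|3)=+1; (−1)^{-4·0·1}·(+1)^0·(+1)^-4 = +1.
v=5: a=5^4·(≡2), b=5^0·(≡3) mod 5; (2|5)=-1, (3|5)=-1; (−1)^{4·0·2}·(-1)^0·(-1)^4 = +1.
v=11: a=11^1·(≡9), b=11^0·(≡8) mod 11; (9|11)=+1, (8|11)=-1; (−1)^{1·0·5}·(+1)^0·(-1)^1 = -1.
|Ram(-150722, 442)| = 2, even; anisotropic at {2, 11}.

[2, 11]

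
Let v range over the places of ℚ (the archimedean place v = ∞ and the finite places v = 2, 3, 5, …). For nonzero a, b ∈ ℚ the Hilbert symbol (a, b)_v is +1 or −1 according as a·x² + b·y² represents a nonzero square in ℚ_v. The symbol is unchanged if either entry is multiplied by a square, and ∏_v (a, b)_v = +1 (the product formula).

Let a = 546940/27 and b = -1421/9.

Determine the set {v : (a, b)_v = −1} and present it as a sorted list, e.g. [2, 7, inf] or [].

(a, b) ≡ (410205, -29) mod (ℚ^×)²; places V = {2, 3, 5, 7, 23, 29, 41, ∞}.
(a,b)_2: α=2, β=0; u≡5, v≡3 (mod 8); ε(u)ε(v)=0·1, αω(v)=2·1, βω(u)=0·1; sum ≡ 0  ⇒  +1.
(a,b)_23: α=1, u≡11; β=0, v≡21 (mod 23); (11|23)=-1, (21|23)=-1; sign (−1)^0·-1^0·-1^1 = -1.
(a,b)_3: α=-3, u≡1; β=-2, v≡1 (mod 3); (1|3)=+1, (1|3)=+1; sign (−1)^0·+1^-2·+1^-3 = +1.
(a,b)_41: α=1, u≡37; β=0, v≡38 (mod 41); (37|41)=+1, (38|41)=-1; sign (−1)^0·+1^0·-1^1 = -1.
(a,b)_5: α=1, u≡4; β=0, v≡1 (mod 5); (4|5)=+1, (1|5)=+1; sign (−1)^0·+1^0·+1^1 = +1.
(a,b)_∞: sgn(410205)=+, sgn(-29)=−, so +1.
(a,b)_7: α=0, u≡5; β=2, v≡3 (mod 7); (5|7)=-1, (3|7)=-1; sign (−1)^0·-1^2·-1^0 = +1.
(a,b)_29: α=1, u≡24; β=1, v≡1 (mod 29); (24|29)=+1, (1|29)=+1; sign (−1)^0·+1^1·+1^1 = +1.
(410205, -29 / ℚ) ramifies at {23, 41}: a division algebra.

[23, 41]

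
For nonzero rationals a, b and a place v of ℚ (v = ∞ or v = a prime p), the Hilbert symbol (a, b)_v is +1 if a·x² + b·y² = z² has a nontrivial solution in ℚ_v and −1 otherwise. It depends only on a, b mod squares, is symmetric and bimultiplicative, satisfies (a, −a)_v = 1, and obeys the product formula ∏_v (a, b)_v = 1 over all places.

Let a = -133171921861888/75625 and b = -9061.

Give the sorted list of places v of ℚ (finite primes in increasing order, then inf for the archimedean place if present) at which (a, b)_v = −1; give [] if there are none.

(a, b) ≡ (-13, -9061) mod (ℚ^×)²; places V = {2, 5, 7, 11, 13, 17, 41, ∞}.
(a,b)_11: α=-2, u≡4; β=0, v≡3 (mod 11); (4|11)=+1, (3|11)=+1; sign (−1)^0·+1^0·+1^-2 = +1.
(a,b)_13: α=1, u≡12; β=1, v≡5 (mod 13); (12|13)=+1, (5|13)=-1; sign (−1)^0·+1^1·-1^1 = -1.
(a,b)_∞: sgn(-13)=−, sgn(-9061)=−, so -1.
(a,b)_7: α=2, u≡2; β=0, v≡4 (mod 7); (2|7)=+1, (4|7)=+1; sign (−1)^0·+1^0·+1^2 = +1.
(a,b)_41: α=4, u≡22; β=1, v≡25 (mod 41); (22|41)=-1, (25|41)=+1; sign (−1)^0·-1^1·+1^4 = -1.
(a,b)_2: α=8, β=0; u≡3, v≡3 (mod 8); ε(u)ε(v)=1·1, αω(v)=8·1, βω(u)=0·1; sum ≡ 1  ⇒  -1.
(a,b)_5: α=-4, u≡2; β=0, v≡4 (mod 5); (2|5)=-1, (4|5)=+1; sign (−1)^0·-1^0·+1^-4 = +1.
(a,b)_17: α=2, u≡4; β=1, v≡11 (mod 17); (4|17)=+1, (11|17)=-1; sign (−1)^0·+1^1·-1^2 = +1.
|Ram(-13, -9061)| = 4, even; anisotropic at {2, 13, 41, ∞}.

[2, 13, 41, inf]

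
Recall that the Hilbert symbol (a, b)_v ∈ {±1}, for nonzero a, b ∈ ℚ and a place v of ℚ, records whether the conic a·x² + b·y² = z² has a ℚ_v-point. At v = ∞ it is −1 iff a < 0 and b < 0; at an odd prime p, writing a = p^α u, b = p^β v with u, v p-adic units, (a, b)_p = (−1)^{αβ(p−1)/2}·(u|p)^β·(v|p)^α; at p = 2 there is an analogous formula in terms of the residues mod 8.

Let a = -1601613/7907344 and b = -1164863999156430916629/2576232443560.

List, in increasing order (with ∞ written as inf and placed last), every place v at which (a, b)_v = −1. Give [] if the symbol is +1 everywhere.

[5, 13, 23, inf]

(a, b) ≡ (-13, -953810) mod (ℚ^×)²; places V = {2, 3, 5, 11, 13, 19, 23, 29, 37, ∞}.
(a,b)_∞: sgn(-13)=−, sgn(-953810)=−, so -1.
(a,b)_2: α=-4, β=-3; u≡3, v≡7 (mod 8); ε(u)ε(v)=1·1, αω(v)=-4·0, βω(u)=-3·1; sum ≡ 0  ⇒  +1.
(a,b)_3: α=6, u≡2; β=14, v≡1 (mod 3); (2|3)=-1, (1|3)=+1; sign (−1)^0·-1^14·+1^6 = +1.
(a,b)_13: α=3, u≡4; β=7, v≡7 (mod 13); (4|13)=+1, (7|13)=-1; sign (−1)^0·+1^7·-1^3 = -1.
(a,b)_11: α=0, u≡4; β=1, v≡4 (mod 11); (4|11)=+1, (4|11)=+1; sign (−1)^0·+1^1·+1^0 = +1.
(a,b)_29: α=0, u≡28; β=1, v≡28 (mod 29); (28|29)=+1, (28|29)=+1; sign (−1)^0·+1^1·+1^0 = +1.
(a,b)_37: α=-2, u≡20; β=-2, v≡22 (mod 37); (20|37)=-1, (22|37)=-1; sign (−1)^0·-1^-2·-1^-2 = +1.
(a,b)_5: α=0, u≡3; β=-1, v≡3 (mod 5); (3|5)=-1, (3|5)=-1; sign (−1)^0·-1^-1·-1^0 = -1.
(a,b)_19: α=-2, u≡9; β=-6, v≡9 (mod 19); (9|19)=+1, (9|19)=+1; sign (−1)^0·+1^-6·+1^-2 = +1.
(a,b)_23: α=0, u≡10; β=3, v≡5 (mod 23); (10|23)=-1, (5|23)=-1; sign (−1)^0·-1^3·-1^0 = -1.
Ram(-13, -953810) = {5, 13, 23, ∞}; no ℚ_5-point on the conic.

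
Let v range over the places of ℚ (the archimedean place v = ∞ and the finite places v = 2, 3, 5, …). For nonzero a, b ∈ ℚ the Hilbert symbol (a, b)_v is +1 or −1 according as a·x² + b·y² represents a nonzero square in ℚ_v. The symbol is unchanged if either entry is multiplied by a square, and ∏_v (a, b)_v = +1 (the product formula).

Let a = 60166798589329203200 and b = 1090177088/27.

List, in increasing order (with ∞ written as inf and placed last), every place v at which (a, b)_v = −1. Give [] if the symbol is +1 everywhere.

[3, 11]

Mod squares: a ≡ 4862, b ≡ 51. Check v ∈ {∞, 2, 3, 5, 7, 11, 13, 17}.
v=2: v_2(a)=13, v_2(b)=6; units ≡ 7, 3 (mod 8); ε·ε+αω+βω = 1·1+13·1+6·0 ≡ 0  ⇒  (a,b)_2 = +1.
v=13: a=13^5·(≡1), b=13^2·(≡9) mod 13; (1|13)=+1, (9|13)=+1; (−1)^{5·2·6}·(+1)^2·(+1)^5 = +1.
v=11: a=11^5·(≡8), b=11^2·(≡7) mod 11; (8|11)=-1, (7|11)=-1; (−1)^{5·2·5}·(-1)^2·(-1)^5 = -1.
v=5: a=5^2·(≡3), b=5^0·(≡4) mod 5; (3|5)=-1, (4|5)=+1; (−1)^{2·0·2}·(-1)^0·(+1)^2 = +1.
v=7: a=7^0·(≡2), b=7^2·(≡1) mod 7; (2|7)=+1, (1|7)=+1; (−1)^{0·2·3}·(+1)^2·(+1)^0 = +1.
v=17: a=17^3·(≡11), b=17^1·(≡12) mod 17; (11|17)=-1, (12|17)=-1; (−1)^{3·1·8}·(-1)^1·(-1)^3 = +1.
v=∞: 4862 > 0 and 51 > 0  ⇒  (a,b)_∞ = +1.
v=3: a=3^0·(≡2), b=3^-3·(≡2) mod 3; (2|3)=-1, (2|3)=-1; (−1)^{0·-3·1}·(-1)^-3·(-1)^0 = -1.
(4862, 51 / ℚ) ramifies at {3, 11}: a division algebra.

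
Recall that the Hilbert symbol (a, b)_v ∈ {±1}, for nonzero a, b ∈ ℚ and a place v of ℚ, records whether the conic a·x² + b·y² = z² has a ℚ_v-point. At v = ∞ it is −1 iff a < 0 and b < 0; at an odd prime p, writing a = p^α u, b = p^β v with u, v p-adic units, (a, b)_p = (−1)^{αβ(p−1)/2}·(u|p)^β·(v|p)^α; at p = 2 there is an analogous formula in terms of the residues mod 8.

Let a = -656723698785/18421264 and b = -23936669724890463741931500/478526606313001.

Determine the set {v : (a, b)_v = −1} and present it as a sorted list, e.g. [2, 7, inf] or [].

Mod squares: a ≡ -2585, b ≡ -35. Check v ∈ {∞, 2, 3, 5, 7, 11, 17, 19, 23, 29, 37, 47}.
v=3: a=3^4·(≡1), b=3^2·(≡1) mod 3; (1|3)=+1, (1|3)=+1; (−1)^{4·2·1}·(+1)^2·(+1)^4 = +1.
v=17: a=17^0·(≡8), b=17^2·(≡15) mod 17; (8|17)=+1, (15|17)=+1; (−1)^{0·2·8}·(+1)^2·(+1)^0 = +1.
v=7: a=7^2·(≡6), b=7^5·(≡2) mod 7; (6|7)=-1, (2|7)=+1; (−1)^{2·5·3}·(-1)^5·(+1)^2 = -1.
v=47: a=47^1·(≡10), b=47^2·(≡14) mod 47; (10|47)=-1, (14|47)=+1; (−1)^{1·2·23}·(-1)^2·(+1)^1 = +1.
v=29: a=29^-2·(≡1), b=29^-4·(≡20) mod 29; (1|29)=+1, (20|29)=+1; (−1)^{-2·-4·14}·(+1)^-4·(+1)^-2 = +1.
v=5: a=5^1·(≡2), b=5^3·(≡3) mod 5; (2|5)=-1, (3|5)=-1; (−1)^{1·3·2}·(-1)^3·(-1)^1 = +1.
v=19: a=19^0·(≡18), b=19^-2·(≡2) mod 19; (18|19)=-1, (2|19)=-1; (−1)^{0·-2·9}·(-1)^-2·(-1)^0 = +1.
v=23: a=23^2·(≡22), b=23^4·(≡20) mod 23; (22|23)=-1, (20|23)=-1; (−1)^{2·4·11}·(-1)^4·(-1)^2 = +1.
v=37: a=37^-2·(≡35), b=37^-4·(≡18) mod 37; (35|37)=-1, (18|37)=-1; (−1)^{-2·-4·18}·(-1)^-4·(-1)^-2 = +1.
v=11: a=11^3·(≡2), b=11^6·(≡4) mod 11; (2|11)=-1, (4|11)=+1; (−1)^{3·6·5}·(-1)^6·(+1)^3 = +1.
v=2: v_2(a)=-4, v_2(b)=2; units ≡ 7, 5 (mod 8); ε·ε+αω+βω = 1·0+-4·1+2·0 ≡ 0  ⇒  (a,b)_2 = +1.
v=∞: -2585 < 0 and -35 < 0  ⇒  (a,b)_∞ = -1.
Ram(-2585, -35) = {7, ∞}; no ℚ_7-point on the conic.

[7, inf]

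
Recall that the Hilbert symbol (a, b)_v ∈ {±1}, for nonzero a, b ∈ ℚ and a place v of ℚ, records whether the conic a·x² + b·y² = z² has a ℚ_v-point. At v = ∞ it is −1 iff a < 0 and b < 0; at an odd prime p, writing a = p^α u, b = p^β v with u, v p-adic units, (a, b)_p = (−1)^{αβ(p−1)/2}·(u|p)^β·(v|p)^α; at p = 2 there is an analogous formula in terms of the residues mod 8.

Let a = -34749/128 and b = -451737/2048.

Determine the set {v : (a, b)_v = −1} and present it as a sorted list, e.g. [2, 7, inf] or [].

(a, b) ≡ (-858, -66) mod (ℚ^×)²; places V = {2, 3, 11, 13, ∞}.
(a,b)_∞: sgn(-858)=−, sgn(-66)=−, so -1.
(a,b)_3: α=5, u≡2; β=5, v≡2 (mod 3); (2|3)=-1, (2|3)=-1; sign (−1)^1·-1^5·-1^5 = -1.
(a,b)_11: α=1, u≡6; β=1, v≡9 (mod 11); (6|11)=-1, (9|11)=+1; sign (−1)^1·-1^1·+1^1 = +1.
(a,b)_2: α=-7, β=-11; u≡3, v≡7 (mod 8); ε(u)ε(v)=1·1, αω(v)=-7·0, βω(u)=-11·1; sum ≡ 0  ⇒  +1.
(a,b)_13: α=1, u≡4; β=2, v≡10 (mod 13); (4|13)=+1, (10|13)=+1; sign (−1)^0·+1^2·+1^1 = +1.
Ram(-858, -66) = {3, ∞}; no ℚ_3-point on the conic.

[3, inf]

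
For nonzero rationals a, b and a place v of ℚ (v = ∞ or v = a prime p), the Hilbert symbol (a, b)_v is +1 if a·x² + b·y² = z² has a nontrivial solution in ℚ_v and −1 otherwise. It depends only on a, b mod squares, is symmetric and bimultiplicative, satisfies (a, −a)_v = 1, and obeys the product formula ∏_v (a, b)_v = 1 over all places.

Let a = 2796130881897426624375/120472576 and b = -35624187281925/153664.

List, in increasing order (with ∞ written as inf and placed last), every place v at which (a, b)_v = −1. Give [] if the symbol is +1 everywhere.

[2, 31]

Mod squares: a ≡ 31, b ≡ -93. Check v ∈ {∞, 2, 3, 5, 7, 11, 31}.
v=31: a=31^5·(≡8), b=31^3·(≡1) mod 31; (8|31)=+1, (1|31)=+1; (−1)^{5·3·15}·(+1)^3·(+1)^5 = -1.
v=∞: 31 > 0 and -93 < 0  ⇒  (a,b)_∞ = +1.
v=5: a=5^4·(≡4), b=5^2·(≡2) mod 5; (4|5)=+1, (2|5)=-1; (−1)^{4·2·2}·(+1)^2·(-1)^4 = +1.
v=11: a=11^8·(≡4), b=11^6·(≡2) mod 11; (4|11)=+1, (2|11)=-1; (−1)^{8·6·5}·(+1)^6·(-1)^8 = +1.
v=2: v_2(a)=-10, v_2(b)=-6; units ≡ 7, 3 (mod 8); ε·ε+αω+βω = 1·1+-10·1+-6·0 ≡ 1  ⇒  (a,b)_2 = -1.
v=7: a=7^-6·(≡3), b=7^-4·(≡3) mod 7; (3|7)=-1, (3|7)=-1; (−1)^{-6·-4·3}·(-1)^-4·(-1)^-6 = +1.
v=3: a=3^6·(≡1), b=3^3·(≡2) mod 3; (1|3)=+1, (2|3)=-1; (−1)^{6·3·1}·(+1)^3·(-1)^6 = +1.
Ram(31, -93) = {2, 31}; no ℚ_2-point on the conic.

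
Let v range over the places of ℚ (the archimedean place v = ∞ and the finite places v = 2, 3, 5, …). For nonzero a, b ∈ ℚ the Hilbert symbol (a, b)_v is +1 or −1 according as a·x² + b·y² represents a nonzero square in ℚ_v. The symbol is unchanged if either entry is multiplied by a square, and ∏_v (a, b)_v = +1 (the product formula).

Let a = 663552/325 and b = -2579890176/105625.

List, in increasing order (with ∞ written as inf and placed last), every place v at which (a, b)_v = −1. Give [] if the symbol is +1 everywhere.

[3, 13]

Mod squares: a ≡ 26, b ≡ -6. Check v ∈ {∞, 2, 3, 5, 13}.
v=3: a=3^4·(≡2), b=3^9·(≡1) mod 3; (2|3)=-1, (1|3)=+1; (−1)^{4·9·1}·(-1)^9·(+1)^4 = -1.
v=5: a=5^-2·(≡4), b=5^-4·(≡1) mod 5; (4|5)=+1, (1|5)=+1; (−1)^{-2·-4·2}·(+1)^-4·(+1)^-2 = +1.
v=2: v_2(a)=13, v_2(b)=17; units ≡ 5, 5 (mod 8); ε·ε+αω+βω = 0·0+13·1+17·1 ≡ 0  ⇒  (a,b)_2 = +1.
v=13: a=13^-1·(≡7), b=13^-2·(≡7) mod 13; (7|13)=-1, (7|13)=-1; (−1)^{-1·-2·6}·(-1)^-2·(-1)^-1 = -1.
v=∞: 26 > 0 and -6 < 0  ⇒  (a,b)_∞ = +1.
Ram(26, -6) = {3, 13}; no ℚ_3-point on the conic.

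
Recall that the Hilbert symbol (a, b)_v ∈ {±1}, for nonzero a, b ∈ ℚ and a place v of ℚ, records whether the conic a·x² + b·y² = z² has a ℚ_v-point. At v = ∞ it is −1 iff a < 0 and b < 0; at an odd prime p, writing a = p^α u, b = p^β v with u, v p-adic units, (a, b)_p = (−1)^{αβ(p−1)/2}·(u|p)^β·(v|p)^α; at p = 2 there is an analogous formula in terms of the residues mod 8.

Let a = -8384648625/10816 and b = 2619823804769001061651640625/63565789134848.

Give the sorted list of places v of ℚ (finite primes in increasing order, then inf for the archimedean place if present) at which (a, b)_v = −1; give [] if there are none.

[5, 37]

(a, b) ≡ (-128945, 257890) mod (ℚ^×)²; places V = {2, 3, 5, 7, 11, 13, 17, 37, 41, ∞}.
(a,b)_2: α=-6, β=-19; u≡7, v≡1 (mod 8); ε(u)ε(v)=1·0, αω(v)=-6·0, βω(u)=-19·0; sum ≡ 0  ⇒  +1.
(a,b)_7: α=0, u≡4; β=-2, v≡6 (mod 7); (4|7)=+1, (6|7)=-1; sign (−1)^0·+1^-2·-1^0 = +1.
(a,b)_5: α=3, u≡1; β=7, v≡2 (mod 5); (1|5)=+1, (2|5)=-1; sign (−1)^0·+1^7·-1^3 = -1.
(a,b)_17: α=3, u≡14; β=9, v≡11 (mod 17); (14|17)=-1, (11|17)=-1; sign (−1)^0·-1^9·-1^3 = +1.
(a,b)_11: α=0, u≡7; β=-4, v≡2 (mod 11); (7|11)=-1, (2|11)=-1; sign (−1)^0·-1^-4·-1^0 = +1.
(a,b)_37: α=1, u≡3; β=3, v≡2 (mod 37); (3|37)=+1, (2|37)=-1; sign (−1)^0·+1^3·-1^1 = -1.
(a,b)_41: α=1, u≡22; β=3, v≡6 (mod 41); (22|41)=-1, (6|41)=-1; sign (−1)^0·-1^3·-1^1 = +1.
(a,b)_13: α=-2, u≡2; β=-2, v≡3 (mod 13); (2|13)=-1, (3|13)=+1; sign (−1)^0·-1^-2·+1^-2 = +1.
(a,b)_3: α=2, u≡1; β=4, v≡1 (mod 3); (1|3)=+1, (1|3)=+1; sign (−1)^0·+1^4·+1^2 = +1.
(a,b)_∞: sgn(-128945)=−, sgn(257890)=+, so +1.
Ram(-128945, 257890) = {5, 37}; no ℚ_5-point on the conic.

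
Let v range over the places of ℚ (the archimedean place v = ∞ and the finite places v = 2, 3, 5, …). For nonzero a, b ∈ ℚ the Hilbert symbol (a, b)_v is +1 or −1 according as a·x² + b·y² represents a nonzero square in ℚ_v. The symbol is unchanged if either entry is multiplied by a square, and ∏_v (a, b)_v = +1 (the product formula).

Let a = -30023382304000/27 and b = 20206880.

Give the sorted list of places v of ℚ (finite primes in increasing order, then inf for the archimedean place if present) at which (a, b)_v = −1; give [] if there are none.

[3, 23]

(a, b) ≡ (-255, 4370) mod (ℚ^×)²; places V = {2, 3, 5, 17, 19, 23, ∞}.
(a,b)_∞: sgn(-255)=−, sgn(4370)=+, so +1.
(a,b)_17: α=3, u≡2; β=2, v≡16 (mod 17); (2|17)=+1, (16|17)=+1; sign (−1)^0·+1^2·+1^3 = +1.
(a,b)_19: α=2, u≡7; β=1, v≡14 (mod 19); (7|19)=+1, (14|19)=-1; sign (−1)^0·+1^1·-1^2 = +1.
(a,b)_23: α=2, u≡22; β=1, v≡6 (mod 23); (22|23)=-1, (6|23)=+1; sign (−1)^0·-1^1·+1^2 = -1.
(a,b)_2: α=8, β=5; u≡1, v≡1 (mod 8); ε(u)ε(v)=0·0, αω(v)=8·0, βω(u)=5·0; sum ≡ 0  ⇒  +1.
(a,b)_3: α=-3, u≡2; β=0, v≡2 (mod 3); (2|3)=-1, (2|3)=-1; sign (−1)^0·-1^0·-1^-3 = -1.
(a,b)_5: α=3, u≡4; β=1, v≡1 (mod 5); (4|5)=+1, (1|5)=+1; sign (−1)^0·+1^1·+1^3 = +1.
|Ram(-255, 4370)| = 2, even; anisotropic at {3, 23}.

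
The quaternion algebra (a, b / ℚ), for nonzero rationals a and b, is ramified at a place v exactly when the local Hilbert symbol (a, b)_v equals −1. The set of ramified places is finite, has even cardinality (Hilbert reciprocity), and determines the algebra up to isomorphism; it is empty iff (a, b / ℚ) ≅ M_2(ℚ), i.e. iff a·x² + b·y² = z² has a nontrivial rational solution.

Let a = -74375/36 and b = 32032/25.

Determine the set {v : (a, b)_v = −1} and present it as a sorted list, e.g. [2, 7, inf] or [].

Mod squares: a ≡ -119, b ≡ 2002. Check v ∈ {∞, 2, 3, 5, 7, 11, 13, 17}.
v=13: a=13^0·(≡5), b=13^1·(≡6) mod 13; (5|13)=-1, (6|13)=-1; (−1)^{0·1·6}·(-1)^1·(-1)^0 = -1.
v=7: a=7^1·(≡1), b=7^1·(≡3) mod 7; (1|7)=+1, (3|7)=-1; (−1)^{1·1·3}·(+1)^1·(-1)^1 = +1.
v=3: a=3^-2·(≡1), b=3^0·(≡1) mod 3; (1|3)=+1, (1|3)=+1; (−1)^{-2·0·1}·(+1)^0·(+1)^-2 = +1.
v=5: a=5^4·(≡1), b=5^-2·(≡2) mod 5; (1|5)=+1, (2|5)=-1; (−1)^{4·-2·2}·(+1)^-2·(-1)^4 = +1.
v=2: v_2(a)=-2, v_2(b)=5; units ≡ 1, 1 (mod 8); ε·ε+αω+βω = 0·0+-2·0+5·0 ≡ 0  ⇒  (a,b)_2 = +1.
v=∞: -119 < 0 and 2002 > 0  ⇒  (a,b)_∞ = +1.
v=11: a=11^0·(≡6), b=11^1·(≡10) mod 11; (6|11)=-1, (10|11)=-1; (−1)^{0·1·5}·(-1)^1·(-1)^0 = -1.
v=17: a=17^1·(≡14), b=17^0·(≡9) mod 17; (14|17)=-1, (9|17)=+1; (−1)^{1·0·8}·(-1)^0·(+1)^1 = +1.
|Ram(-119, 2002)| = 2, even; anisotropic at {11, 13}.

[11, 13]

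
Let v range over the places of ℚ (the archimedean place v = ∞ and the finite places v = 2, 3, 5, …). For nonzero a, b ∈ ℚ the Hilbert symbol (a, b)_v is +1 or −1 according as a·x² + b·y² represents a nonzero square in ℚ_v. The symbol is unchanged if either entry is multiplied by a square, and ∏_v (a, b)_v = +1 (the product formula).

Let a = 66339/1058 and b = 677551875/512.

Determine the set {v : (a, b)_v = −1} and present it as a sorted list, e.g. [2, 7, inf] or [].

[2, 3, 11, 13]

(a, b) ≡ (182, 6006) mod (ℚ^×)²; places V = {2, 3, 5, 7, 11, 13, 19, 23, ∞}.
(a,b)_7: α=1, u≡6; β=1, v≡2 (mod 7); (6|7)=-1, (2|7)=+1; sign (−1)^1·-1^1·+1^1 = +1.
(a,b)_5: α=0, u≡3; β=4, v≡4 (mod 5); (3|5)=-1, (4|5)=+1; sign (−1)^0·-1^4·+1^0 = +1.
(a,b)_∞: sgn(182)=+, sgn(6006)=+, so +1.
(a,b)_19: α=0, u≡11; β=2, v≡2 (mod 19); (11|19)=+1, (2|19)=-1; sign (−1)^0·+1^2·-1^0 = +1.
(a,b)_23: α=-2, u≡15; β=0, v≡16 (mod 23); (15|23)=-1, (16|23)=+1; sign (−1)^0·-1^0·+1^-2 = +1.
(a,b)_3: α=6, u≡2; β=1, v≡1 (mod 3); (2|3)=-1, (1|3)=+1; sign (−1)^0·-1^1·+1^6 = -1.
(a,b)_2: α=-1, β=-9; u≡3, v≡3 (mod 8); ε(u)ε(v)=1·1, αω(v)=-1·1, βω(u)=-9·1; sum ≡ 1  ⇒  -1.
(a,b)_13: α=1, u≡4; β=1, v≡7 (mod 13); (4|13)=+1, (7|13)=-1; sign (−1)^0·+1^1·-1^1 = -1.
(a,b)_11: α=0, u≡10; β=1, v≡6 (mod 11); (10|11)=-1, (6|11)=-1; sign (−1)^0·-1^1·-1^0 = -1.
Ram(182, 6006) = {2, 3, 11, 13}; no ℚ_2-point on the conic.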